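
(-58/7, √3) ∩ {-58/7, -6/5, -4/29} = {-6/5, -4/29}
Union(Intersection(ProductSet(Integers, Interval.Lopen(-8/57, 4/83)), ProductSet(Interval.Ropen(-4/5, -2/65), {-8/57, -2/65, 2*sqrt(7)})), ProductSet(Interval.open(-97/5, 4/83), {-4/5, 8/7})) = ProductSet(Interval.open(-97/5, 4/83), {-4/5, 8/7})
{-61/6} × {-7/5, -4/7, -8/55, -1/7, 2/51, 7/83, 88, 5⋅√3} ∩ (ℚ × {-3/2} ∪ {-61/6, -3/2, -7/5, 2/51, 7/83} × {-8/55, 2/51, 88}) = {-61/6} × {-8/55, 2/51, 88}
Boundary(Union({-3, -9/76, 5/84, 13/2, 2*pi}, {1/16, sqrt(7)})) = {-3, -9/76, 5/84, 1/16, 13/2, sqrt(7), 2*pi}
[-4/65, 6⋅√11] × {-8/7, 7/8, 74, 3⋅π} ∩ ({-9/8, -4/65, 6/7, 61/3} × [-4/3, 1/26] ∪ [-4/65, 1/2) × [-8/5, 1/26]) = ([-4/65, 1/2) ∪ {6/7}) × {-8/7}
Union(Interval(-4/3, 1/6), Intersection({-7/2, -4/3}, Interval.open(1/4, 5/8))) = Interval(-4/3, 1/6)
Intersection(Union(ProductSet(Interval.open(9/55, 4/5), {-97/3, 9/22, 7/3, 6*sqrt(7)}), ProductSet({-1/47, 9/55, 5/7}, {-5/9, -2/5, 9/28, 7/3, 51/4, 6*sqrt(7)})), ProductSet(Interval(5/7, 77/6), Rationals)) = Union(ProductSet({5/7}, {-5/9, -2/5, 9/28, 7/3, 51/4}), ProductSet(Interval.Ropen(5/7, 4/5), {-97/3, 9/22, 7/3}))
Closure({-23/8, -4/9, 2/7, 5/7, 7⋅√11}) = {-23/8, -4/9, 2/7, 5/7, 7⋅√11}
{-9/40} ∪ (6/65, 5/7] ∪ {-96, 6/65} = {-96, -9/40} ∪ [6/65, 5/7]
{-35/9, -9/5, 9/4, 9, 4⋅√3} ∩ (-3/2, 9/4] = {9/4}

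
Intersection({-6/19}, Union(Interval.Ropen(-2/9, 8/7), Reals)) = {-6/19}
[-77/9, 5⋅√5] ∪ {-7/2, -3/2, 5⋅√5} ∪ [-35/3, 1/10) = [-35/3, 5⋅√5]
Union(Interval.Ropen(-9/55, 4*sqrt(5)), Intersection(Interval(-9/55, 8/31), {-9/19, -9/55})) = Interval.Ropen(-9/55, 4*sqrt(5))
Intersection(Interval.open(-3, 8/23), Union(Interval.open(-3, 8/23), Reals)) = Interval.open(-3, 8/23)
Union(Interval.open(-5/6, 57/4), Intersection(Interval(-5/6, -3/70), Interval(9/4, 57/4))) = Interval.open(-5/6, 57/4)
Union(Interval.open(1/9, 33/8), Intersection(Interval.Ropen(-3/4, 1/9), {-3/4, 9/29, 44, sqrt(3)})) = Union({-3/4}, Interval.open(1/9, 33/8))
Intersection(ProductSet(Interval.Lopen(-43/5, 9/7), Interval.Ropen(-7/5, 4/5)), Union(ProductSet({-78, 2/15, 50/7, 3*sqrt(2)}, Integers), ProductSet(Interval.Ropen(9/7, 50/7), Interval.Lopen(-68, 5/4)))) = Union(ProductSet({2/15}, Range(-1, 1, 1)), ProductSet({9/7}, Interval.Ropen(-7/5, 4/5)))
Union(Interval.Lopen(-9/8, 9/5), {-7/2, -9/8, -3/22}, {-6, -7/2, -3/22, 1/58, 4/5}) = Union({-6, -7/2}, Interval(-9/8, 9/5))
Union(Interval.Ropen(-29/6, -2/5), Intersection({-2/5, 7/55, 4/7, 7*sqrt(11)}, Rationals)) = Union({7/55, 4/7}, Interval(-29/6, -2/5))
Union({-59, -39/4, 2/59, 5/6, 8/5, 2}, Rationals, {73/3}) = Rationals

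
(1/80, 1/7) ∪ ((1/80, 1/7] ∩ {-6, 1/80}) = (1/80, 1/7)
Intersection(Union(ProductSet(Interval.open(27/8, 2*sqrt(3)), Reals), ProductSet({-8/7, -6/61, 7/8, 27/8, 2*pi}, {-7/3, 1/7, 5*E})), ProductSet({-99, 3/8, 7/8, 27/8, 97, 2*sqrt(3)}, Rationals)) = ProductSet({7/8, 27/8}, {-7/3, 1/7})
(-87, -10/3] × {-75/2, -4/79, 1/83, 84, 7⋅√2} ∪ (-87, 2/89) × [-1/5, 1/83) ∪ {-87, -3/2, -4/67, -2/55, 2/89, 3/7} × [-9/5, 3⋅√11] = ((-87, 2/89) × [-1/5, 1/83)) ∪ ((-87, -10/3] × {-75/2, -4/79, 1/83, 84, 7⋅√2}) ∪ ({-87, -3/2, -4/67, -2/55, 2/89, 3/7} × [-9/5, 3⋅√11])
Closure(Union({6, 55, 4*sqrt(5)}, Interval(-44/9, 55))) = Interval(-44/9, 55)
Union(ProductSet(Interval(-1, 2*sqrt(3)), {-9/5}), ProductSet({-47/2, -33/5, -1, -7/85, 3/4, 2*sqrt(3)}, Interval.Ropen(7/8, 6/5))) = Union(ProductSet({-47/2, -33/5, -1, -7/85, 3/4, 2*sqrt(3)}, Interval.Ropen(7/8, 6/5)), ProductSet(Interval(-1, 2*sqrt(3)), {-9/5}))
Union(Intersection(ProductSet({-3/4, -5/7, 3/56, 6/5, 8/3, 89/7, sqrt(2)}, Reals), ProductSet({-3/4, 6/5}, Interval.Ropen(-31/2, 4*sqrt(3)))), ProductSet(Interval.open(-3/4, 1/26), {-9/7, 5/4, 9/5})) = Union(ProductSet({-3/4, 6/5}, Interval.Ropen(-31/2, 4*sqrt(3))), ProductSet(Interval.open(-3/4, 1/26), {-9/7, 5/4, 9/5}))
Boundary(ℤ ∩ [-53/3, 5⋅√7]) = {-17, -16, …, 13}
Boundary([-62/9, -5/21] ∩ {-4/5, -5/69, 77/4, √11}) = {-4/5}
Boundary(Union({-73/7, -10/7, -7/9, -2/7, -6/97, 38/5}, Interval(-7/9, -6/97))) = {-73/7, -10/7, -7/9, -6/97, 38/5}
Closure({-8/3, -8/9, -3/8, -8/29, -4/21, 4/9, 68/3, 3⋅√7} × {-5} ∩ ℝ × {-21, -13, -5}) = {-8/3, -8/9, -3/8, -8/29, -4/21, 4/9, 68/3, 3⋅√7} × {-5}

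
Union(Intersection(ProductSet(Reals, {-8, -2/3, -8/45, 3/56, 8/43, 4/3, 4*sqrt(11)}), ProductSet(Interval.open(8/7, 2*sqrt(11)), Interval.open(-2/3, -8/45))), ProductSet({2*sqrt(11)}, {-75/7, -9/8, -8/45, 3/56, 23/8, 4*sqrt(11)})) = ProductSet({2*sqrt(11)}, {-75/7, -9/8, -8/45, 3/56, 23/8, 4*sqrt(11)})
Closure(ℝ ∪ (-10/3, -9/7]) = (-∞, ∞)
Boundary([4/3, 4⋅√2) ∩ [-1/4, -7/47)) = ∅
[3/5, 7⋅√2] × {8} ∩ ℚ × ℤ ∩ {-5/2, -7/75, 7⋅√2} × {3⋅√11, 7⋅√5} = ∅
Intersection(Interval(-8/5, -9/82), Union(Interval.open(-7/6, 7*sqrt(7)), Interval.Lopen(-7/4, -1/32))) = Interval(-8/5, -9/82)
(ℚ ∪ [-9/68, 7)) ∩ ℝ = ℚ ∪ [-9/68, 7]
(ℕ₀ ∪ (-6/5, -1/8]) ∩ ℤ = {-1} ∪ ℕ₀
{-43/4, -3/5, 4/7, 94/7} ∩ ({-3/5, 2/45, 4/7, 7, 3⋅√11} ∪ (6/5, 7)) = {-3/5, 4/7}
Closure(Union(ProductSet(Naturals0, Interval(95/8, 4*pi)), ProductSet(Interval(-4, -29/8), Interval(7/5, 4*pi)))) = Union(ProductSet(Interval(-4, -29/8), Interval(7/5, 4*pi)), ProductSet(Naturals0, Interval(95/8, 4*pi)))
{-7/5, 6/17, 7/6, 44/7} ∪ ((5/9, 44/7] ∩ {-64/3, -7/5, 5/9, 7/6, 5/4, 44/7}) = {-7/5, 6/17, 7/6, 5/4, 44/7}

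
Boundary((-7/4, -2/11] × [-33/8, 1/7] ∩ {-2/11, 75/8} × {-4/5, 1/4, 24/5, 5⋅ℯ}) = {-2/11} × {-4/5}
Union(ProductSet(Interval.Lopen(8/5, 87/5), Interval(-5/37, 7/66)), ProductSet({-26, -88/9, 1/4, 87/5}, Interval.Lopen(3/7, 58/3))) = Union(ProductSet({-26, -88/9, 1/4, 87/5}, Interval.Lopen(3/7, 58/3)), ProductSet(Interval.Lopen(8/5, 87/5), Interval(-5/37, 7/66)))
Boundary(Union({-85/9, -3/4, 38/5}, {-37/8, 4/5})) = {-85/9, -37/8, -3/4, 4/5, 38/5}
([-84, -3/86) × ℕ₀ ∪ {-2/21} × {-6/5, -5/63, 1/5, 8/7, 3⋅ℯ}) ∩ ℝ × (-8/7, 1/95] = ({-2/21} × {-5/63}) ∪ ([-84, -3/86) × {0})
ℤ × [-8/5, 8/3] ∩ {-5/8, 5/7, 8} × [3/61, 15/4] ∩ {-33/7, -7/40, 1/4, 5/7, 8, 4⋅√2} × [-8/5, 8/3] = {8} × [3/61, 8/3]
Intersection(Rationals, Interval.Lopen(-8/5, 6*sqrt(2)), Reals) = Intersection(Interval.Lopen(-8/5, 6*sqrt(2)), Rationals)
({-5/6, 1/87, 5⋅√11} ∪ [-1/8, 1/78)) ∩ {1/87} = {1/87}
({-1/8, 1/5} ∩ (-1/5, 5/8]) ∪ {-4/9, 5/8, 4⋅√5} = {-4/9, -1/8, 1/5, 5/8, 4⋅√5}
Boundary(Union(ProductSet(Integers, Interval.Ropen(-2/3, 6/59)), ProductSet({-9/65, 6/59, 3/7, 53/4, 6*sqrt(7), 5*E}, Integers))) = Union(ProductSet({-9/65, 6/59, 3/7, 53/4, 6*sqrt(7), 5*E}, Integers), ProductSet(Integers, Interval(-2/3, 6/59)))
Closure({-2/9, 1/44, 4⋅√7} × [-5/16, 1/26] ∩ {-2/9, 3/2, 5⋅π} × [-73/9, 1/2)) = {-2/9} × [-5/16, 1/26]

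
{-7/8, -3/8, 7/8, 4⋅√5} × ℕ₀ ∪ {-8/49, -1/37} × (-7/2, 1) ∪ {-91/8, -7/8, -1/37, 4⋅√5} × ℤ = ({-8/49, -1/37} × (-7/2, 1)) ∪ ({-91/8, -7/8, -1/37, 4⋅√5} × ℤ) ∪ ({-7/8, -3/8, 7/8, 4⋅√5} × ℕ₀)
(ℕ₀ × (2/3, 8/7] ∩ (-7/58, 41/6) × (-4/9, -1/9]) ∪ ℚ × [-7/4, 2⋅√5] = ℚ × [-7/4, 2⋅√5]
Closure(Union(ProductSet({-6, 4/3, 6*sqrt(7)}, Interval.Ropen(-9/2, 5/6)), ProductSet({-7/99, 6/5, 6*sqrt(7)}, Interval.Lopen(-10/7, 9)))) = Union(ProductSet({-6, 4/3, 6*sqrt(7)}, Interval(-9/2, 5/6)), ProductSet({-7/99, 6/5, 6*sqrt(7)}, Interval(-10/7, 9)))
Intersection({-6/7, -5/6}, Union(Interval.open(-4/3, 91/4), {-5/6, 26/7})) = {-6/7, -5/6}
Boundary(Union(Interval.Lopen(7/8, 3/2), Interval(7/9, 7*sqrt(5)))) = {7/9, 7*sqrt(5)}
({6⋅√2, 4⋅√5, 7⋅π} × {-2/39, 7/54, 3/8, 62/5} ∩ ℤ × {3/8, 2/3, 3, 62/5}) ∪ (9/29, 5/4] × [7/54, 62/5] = (9/29, 5/4] × [7/54, 62/5]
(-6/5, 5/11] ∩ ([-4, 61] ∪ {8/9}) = (-6/5, 5/11]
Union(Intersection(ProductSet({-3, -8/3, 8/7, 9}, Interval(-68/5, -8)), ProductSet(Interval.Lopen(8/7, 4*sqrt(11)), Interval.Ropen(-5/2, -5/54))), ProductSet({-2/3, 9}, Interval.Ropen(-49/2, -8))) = ProductSet({-2/3, 9}, Interval.Ropen(-49/2, -8))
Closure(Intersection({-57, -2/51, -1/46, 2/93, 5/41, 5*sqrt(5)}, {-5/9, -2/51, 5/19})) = {-2/51}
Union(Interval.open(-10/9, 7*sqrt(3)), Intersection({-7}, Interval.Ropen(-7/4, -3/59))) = Interval.open(-10/9, 7*sqrt(3))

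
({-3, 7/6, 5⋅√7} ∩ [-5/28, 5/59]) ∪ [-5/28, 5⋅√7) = [-5/28, 5⋅√7)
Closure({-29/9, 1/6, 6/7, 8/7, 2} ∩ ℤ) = {2}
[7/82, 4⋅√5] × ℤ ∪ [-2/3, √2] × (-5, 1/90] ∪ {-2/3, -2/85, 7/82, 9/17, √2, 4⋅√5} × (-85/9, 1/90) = ([7/82, 4⋅√5] × ℤ) ∪ ([-2/3, √2] × (-5, 1/90]) ∪ ({-2/3, -2/85, 7/82, 9/17, √2, 4⋅√5} × (-85/9, 1/90))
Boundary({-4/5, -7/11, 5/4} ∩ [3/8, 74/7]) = {5/4}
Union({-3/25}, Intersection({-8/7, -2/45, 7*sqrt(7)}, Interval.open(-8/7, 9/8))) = {-3/25, -2/45}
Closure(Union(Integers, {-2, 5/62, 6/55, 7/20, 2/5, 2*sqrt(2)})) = Union({5/62, 6/55, 7/20, 2/5, 2*sqrt(2)}, Integers)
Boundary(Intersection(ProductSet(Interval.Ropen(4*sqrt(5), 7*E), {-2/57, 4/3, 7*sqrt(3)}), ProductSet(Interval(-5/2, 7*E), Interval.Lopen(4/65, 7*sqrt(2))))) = ProductSet(Interval(4*sqrt(5), 7*E), {4/3})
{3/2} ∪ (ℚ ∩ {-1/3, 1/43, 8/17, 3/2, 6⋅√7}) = {-1/3, 1/43, 8/17, 3/2}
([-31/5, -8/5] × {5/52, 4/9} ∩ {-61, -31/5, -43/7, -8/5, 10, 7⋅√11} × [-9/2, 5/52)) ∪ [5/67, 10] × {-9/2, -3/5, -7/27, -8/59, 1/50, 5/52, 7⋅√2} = [5/67, 10] × {-9/2, -3/5, -7/27, -8/59, 1/50, 5/52, 7⋅√2}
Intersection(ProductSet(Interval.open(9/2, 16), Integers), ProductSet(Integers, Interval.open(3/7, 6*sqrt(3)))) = ProductSet(Range(5, 16, 1), Range(1, 11, 1))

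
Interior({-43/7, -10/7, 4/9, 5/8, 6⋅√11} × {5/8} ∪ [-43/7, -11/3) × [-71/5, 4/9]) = (-43/7, -11/3) × (-71/5, 4/9)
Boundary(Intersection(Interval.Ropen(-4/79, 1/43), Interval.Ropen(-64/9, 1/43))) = {-4/79, 1/43}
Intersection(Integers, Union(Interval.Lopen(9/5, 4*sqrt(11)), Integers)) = Integers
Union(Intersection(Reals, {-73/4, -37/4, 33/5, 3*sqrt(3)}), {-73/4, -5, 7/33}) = {-73/4, -37/4, -5, 7/33, 33/5, 3*sqrt(3)}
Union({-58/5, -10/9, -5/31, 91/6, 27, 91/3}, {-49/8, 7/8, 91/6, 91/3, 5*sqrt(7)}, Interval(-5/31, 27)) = Union({-58/5, -49/8, -10/9, 91/3}, Interval(-5/31, 27))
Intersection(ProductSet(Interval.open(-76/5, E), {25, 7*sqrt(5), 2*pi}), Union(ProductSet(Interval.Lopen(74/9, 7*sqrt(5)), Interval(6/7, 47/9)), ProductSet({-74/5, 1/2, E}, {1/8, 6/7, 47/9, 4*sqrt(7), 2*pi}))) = ProductSet({-74/5, 1/2}, {2*pi})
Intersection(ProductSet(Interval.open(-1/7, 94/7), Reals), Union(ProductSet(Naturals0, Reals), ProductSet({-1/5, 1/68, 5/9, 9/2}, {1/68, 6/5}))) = Union(ProductSet({1/68, 5/9, 9/2}, {1/68, 6/5}), ProductSet(Range(0, 14, 1), Reals))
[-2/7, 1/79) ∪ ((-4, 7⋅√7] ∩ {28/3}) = [-2/7, 1/79) ∪ {28/3}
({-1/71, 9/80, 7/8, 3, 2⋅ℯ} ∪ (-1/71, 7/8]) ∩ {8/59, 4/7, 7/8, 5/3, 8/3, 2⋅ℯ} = {8/59, 4/7, 7/8, 2⋅ℯ}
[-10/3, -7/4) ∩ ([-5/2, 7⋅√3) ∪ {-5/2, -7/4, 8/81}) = [-5/2, -7/4)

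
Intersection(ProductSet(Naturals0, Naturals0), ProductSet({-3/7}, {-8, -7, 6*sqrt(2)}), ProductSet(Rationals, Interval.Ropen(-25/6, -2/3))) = EmptySet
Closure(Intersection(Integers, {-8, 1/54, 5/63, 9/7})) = {-8}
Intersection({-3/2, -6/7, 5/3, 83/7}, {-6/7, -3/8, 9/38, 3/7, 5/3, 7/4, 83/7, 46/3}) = {-6/7, 5/3, 83/7}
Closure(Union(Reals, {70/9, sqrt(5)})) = Reals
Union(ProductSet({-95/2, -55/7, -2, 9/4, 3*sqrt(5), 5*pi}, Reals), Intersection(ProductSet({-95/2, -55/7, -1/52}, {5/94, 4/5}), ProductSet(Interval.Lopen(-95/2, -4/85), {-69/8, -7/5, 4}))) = ProductSet({-95/2, -55/7, -2, 9/4, 3*sqrt(5), 5*pi}, Reals)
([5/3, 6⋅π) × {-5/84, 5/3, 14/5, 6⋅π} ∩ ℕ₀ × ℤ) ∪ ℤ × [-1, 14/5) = ℤ × [-1, 14/5)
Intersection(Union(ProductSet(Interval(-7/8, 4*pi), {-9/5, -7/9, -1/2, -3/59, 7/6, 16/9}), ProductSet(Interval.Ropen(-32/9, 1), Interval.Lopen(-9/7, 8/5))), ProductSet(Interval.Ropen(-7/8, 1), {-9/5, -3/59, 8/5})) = ProductSet(Interval.Ropen(-7/8, 1), {-9/5, -3/59, 8/5})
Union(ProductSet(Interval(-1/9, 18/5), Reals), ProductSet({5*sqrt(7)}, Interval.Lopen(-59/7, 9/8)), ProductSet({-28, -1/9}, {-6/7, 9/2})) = Union(ProductSet({5*sqrt(7)}, Interval.Lopen(-59/7, 9/8)), ProductSet({-28, -1/9}, {-6/7, 9/2}), ProductSet(Interval(-1/9, 18/5), Reals))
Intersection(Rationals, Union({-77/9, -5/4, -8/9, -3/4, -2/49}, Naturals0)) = Union({-77/9, -5/4, -8/9, -3/4, -2/49}, Naturals0)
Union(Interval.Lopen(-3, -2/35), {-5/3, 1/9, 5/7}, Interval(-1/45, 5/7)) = Union(Interval.Lopen(-3, -2/35), Interval(-1/45, 5/7))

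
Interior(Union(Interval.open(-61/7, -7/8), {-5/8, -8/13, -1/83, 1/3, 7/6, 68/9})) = Interval.open(-61/7, -7/8)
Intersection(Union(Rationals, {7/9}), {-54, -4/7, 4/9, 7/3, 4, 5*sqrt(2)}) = {-54, -4/7, 4/9, 7/3, 4}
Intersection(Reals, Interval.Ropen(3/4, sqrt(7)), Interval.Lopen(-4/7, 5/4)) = Interval(3/4, 5/4)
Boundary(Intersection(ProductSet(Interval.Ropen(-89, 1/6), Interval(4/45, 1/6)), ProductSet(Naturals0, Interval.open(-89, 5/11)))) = ProductSet(Range(0, 1, 1), Interval(4/45, 1/6))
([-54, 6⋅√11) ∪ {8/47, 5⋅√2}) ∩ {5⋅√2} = {5⋅√2}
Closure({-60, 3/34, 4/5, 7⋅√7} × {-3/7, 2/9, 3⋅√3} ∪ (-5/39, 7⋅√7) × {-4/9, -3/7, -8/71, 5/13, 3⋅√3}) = ({-60, 3/34, 4/5, 7⋅√7} × {-3/7, 2/9, 3⋅√3}) ∪ ([-5/39, 7⋅√7] × {-4/9, -3/7, -8/71, 5/13, 3⋅√3})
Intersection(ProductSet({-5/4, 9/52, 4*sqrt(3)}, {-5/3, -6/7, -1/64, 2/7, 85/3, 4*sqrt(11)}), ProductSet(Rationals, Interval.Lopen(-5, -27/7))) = EmptySet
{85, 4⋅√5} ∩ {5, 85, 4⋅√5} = {85, 4⋅√5}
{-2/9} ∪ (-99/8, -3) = (-99/8, -3) ∪ {-2/9}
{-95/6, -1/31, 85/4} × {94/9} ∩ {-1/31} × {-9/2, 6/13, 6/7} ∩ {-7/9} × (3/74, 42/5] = ∅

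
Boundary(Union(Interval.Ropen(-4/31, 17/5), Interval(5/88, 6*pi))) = {-4/31, 6*pi}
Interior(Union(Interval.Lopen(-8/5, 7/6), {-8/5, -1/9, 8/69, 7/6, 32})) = Interval.open(-8/5, 7/6)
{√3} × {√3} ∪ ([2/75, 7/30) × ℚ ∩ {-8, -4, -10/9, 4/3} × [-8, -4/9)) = {√3} × {√3}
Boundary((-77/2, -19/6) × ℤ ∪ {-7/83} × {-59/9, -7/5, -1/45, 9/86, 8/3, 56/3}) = ([-77/2, -19/6] × ℤ) ∪ ({-7/83} × {-59/9, -7/5, -1/45, 9/86, 8/3, 56/3})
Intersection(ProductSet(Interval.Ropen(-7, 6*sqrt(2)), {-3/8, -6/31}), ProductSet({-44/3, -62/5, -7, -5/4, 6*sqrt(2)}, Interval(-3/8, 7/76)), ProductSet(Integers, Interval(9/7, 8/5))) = EmptySet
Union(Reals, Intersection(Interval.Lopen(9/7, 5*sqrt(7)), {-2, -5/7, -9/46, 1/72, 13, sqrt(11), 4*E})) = Reals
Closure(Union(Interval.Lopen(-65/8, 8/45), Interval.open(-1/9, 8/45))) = Interval(-65/8, 8/45)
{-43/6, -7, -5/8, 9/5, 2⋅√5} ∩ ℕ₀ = ∅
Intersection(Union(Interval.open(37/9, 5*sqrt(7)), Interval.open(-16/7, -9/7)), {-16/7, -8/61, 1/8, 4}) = EmptySet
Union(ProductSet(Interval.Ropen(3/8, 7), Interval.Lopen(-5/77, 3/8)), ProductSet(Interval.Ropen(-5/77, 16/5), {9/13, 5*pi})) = Union(ProductSet(Interval.Ropen(-5/77, 16/5), {9/13, 5*pi}), ProductSet(Interval.Ropen(3/8, 7), Interval.Lopen(-5/77, 3/8)))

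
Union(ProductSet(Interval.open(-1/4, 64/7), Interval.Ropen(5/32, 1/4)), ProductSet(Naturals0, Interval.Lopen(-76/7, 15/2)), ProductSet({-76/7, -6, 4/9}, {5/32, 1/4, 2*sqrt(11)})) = Union(ProductSet({-76/7, -6, 4/9}, {5/32, 1/4, 2*sqrt(11)}), ProductSet(Interval.open(-1/4, 64/7), Interval.Ropen(5/32, 1/4)), ProductSet(Naturals0, Interval.Lopen(-76/7, 15/2)))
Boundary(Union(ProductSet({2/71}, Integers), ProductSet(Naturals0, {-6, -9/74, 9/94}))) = Union(ProductSet({2/71}, Integers), ProductSet(Naturals0, {-6, -9/74, 9/94}))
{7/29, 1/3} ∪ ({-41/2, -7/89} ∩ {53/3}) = {7/29, 1/3}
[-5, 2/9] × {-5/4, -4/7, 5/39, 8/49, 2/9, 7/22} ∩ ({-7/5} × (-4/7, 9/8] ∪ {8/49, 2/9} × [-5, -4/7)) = ({8/49, 2/9} × {-5/4}) ∪ ({-7/5} × {5/39, 8/49, 2/9, 7/22})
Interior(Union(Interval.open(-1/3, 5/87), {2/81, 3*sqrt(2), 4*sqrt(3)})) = Interval.open(-1/3, 5/87)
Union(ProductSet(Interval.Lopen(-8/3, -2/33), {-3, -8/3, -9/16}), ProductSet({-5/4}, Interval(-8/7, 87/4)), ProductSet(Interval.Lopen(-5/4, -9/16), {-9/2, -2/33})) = Union(ProductSet({-5/4}, Interval(-8/7, 87/4)), ProductSet(Interval.Lopen(-8/3, -2/33), {-3, -8/3, -9/16}), ProductSet(Interval.Lopen(-5/4, -9/16), {-9/2, -2/33}))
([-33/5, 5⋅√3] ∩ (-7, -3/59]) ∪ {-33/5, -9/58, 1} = [-33/5, -3/59] ∪ {1}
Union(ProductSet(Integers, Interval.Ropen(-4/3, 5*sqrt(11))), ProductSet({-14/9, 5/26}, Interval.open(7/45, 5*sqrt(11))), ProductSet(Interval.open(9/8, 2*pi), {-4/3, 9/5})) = Union(ProductSet({-14/9, 5/26}, Interval.open(7/45, 5*sqrt(11))), ProductSet(Integers, Interval.Ropen(-4/3, 5*sqrt(11))), ProductSet(Interval.open(9/8, 2*pi), {-4/3, 9/5}))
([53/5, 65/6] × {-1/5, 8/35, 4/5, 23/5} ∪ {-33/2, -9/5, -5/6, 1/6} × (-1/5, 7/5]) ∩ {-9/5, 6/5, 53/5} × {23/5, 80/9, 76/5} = {53/5} × {23/5}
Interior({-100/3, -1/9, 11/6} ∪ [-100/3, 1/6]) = (-100/3, 1/6)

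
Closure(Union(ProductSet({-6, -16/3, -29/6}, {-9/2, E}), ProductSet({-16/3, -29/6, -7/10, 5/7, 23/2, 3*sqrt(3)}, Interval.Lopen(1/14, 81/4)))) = Union(ProductSet({-6, -16/3, -29/6}, {-9/2, E}), ProductSet({-16/3, -29/6, -7/10, 5/7, 23/2, 3*sqrt(3)}, Interval(1/14, 81/4)))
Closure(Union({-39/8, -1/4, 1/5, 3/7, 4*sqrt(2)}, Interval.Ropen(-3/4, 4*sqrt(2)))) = Union({-39/8}, Interval(-3/4, 4*sqrt(2)))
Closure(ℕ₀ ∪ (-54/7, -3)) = [-54/7, -3] ∪ ℕ₀ ∪ (ℕ₀ \ (-54/7, -3))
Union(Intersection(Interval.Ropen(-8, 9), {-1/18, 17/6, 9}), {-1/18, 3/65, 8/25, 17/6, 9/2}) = {-1/18, 3/65, 8/25, 17/6, 9/2}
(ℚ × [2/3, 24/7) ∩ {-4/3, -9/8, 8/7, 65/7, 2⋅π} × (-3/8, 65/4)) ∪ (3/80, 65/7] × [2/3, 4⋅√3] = ({-4/3, -9/8, 8/7, 65/7} × [2/3, 24/7)) ∪ ((3/80, 65/7] × [2/3, 4⋅√3])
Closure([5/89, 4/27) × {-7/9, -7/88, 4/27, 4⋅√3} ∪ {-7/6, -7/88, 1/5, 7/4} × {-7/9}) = ({-7/6, -7/88, 1/5, 7/4} × {-7/9}) ∪ ([5/89, 4/27] × {-7/9, -7/88, 4/27, 4⋅√3})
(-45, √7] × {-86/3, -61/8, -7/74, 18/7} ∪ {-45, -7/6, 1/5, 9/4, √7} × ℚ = ({-45, -7/6, 1/5, 9/4, √7} × ℚ) ∪ ((-45, √7] × {-86/3, -61/8, -7/74, 18/7})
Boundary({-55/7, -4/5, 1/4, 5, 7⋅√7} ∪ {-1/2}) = {-55/7, -4/5, -1/2, 1/4, 5, 7⋅√7}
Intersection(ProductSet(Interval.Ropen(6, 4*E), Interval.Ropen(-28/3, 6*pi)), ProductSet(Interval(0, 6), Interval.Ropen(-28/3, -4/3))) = ProductSet({6}, Interval.Ropen(-28/3, -4/3))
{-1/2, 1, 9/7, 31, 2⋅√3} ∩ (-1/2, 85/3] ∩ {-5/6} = ∅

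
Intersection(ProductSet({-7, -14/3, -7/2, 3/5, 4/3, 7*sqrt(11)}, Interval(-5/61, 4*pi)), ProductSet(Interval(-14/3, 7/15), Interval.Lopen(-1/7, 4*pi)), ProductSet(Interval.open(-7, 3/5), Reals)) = ProductSet({-14/3, -7/2}, Interval(-5/61, 4*pi))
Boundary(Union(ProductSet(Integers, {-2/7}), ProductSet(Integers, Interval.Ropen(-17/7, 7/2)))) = ProductSet(Integers, Interval(-17/7, 7/2))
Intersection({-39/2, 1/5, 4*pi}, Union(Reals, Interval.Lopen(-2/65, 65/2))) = {-39/2, 1/5, 4*pi}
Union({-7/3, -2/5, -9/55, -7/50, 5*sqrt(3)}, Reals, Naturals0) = Reals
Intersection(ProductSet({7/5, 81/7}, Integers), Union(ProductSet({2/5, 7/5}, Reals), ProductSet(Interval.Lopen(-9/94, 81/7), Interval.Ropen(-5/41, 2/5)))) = Union(ProductSet({7/5}, Integers), ProductSet({7/5, 81/7}, Range(0, 1, 1)))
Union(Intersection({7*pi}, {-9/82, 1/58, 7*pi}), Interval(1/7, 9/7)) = Union({7*pi}, Interval(1/7, 9/7))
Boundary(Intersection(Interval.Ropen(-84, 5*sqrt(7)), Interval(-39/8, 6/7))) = {-39/8, 6/7}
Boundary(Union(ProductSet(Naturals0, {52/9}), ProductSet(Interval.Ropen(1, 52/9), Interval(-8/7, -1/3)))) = Union(ProductSet({1, 52/9}, Interval(-8/7, -1/3)), ProductSet(Interval(1, 52/9), {-8/7, -1/3}), ProductSet(Naturals0, {52/9}))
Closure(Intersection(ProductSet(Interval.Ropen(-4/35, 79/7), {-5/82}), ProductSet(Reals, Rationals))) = ProductSet(Interval(-4/35, 79/7), {-5/82})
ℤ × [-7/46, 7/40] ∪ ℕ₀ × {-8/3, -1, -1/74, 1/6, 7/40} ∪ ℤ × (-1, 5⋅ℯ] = (ℕ₀ × {-8/3, -1, -1/74, 1/6, 7/40}) ∪ (ℤ × (-1, 5⋅ℯ])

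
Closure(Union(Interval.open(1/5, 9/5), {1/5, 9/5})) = Interval(1/5, 9/5)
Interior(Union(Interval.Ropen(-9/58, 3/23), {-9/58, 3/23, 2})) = Interval.open(-9/58, 3/23)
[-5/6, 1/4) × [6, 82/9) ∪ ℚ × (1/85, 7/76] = (ℚ × (1/85, 7/76]) ∪ ([-5/6, 1/4) × [6, 82/9))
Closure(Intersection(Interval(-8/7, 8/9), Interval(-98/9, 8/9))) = Interval(-8/7, 8/9)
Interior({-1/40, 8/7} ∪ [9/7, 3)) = (9/7, 3)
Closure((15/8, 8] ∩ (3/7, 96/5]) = [15/8, 8]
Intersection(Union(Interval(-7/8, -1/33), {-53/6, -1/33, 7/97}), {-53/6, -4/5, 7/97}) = {-53/6, -4/5, 7/97}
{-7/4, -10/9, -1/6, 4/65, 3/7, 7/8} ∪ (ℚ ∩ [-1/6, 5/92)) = {-7/4, -10/9, 4/65, 3/7, 7/8} ∪ (ℚ ∩ [-1/6, 5/92))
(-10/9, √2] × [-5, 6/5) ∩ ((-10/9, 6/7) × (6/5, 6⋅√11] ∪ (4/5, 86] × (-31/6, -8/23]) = (4/5, √2] × [-5, -8/23]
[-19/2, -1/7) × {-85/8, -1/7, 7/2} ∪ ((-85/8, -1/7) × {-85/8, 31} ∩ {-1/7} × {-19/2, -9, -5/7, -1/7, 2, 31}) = [-19/2, -1/7) × {-85/8, -1/7, 7/2}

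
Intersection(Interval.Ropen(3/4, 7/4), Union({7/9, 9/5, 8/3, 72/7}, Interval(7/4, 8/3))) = {7/9}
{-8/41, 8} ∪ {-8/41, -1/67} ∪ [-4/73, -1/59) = {-8/41, -1/67, 8} ∪ [-4/73, -1/59)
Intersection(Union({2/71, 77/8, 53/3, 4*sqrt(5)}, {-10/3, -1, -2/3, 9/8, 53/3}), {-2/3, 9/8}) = {-2/3, 9/8}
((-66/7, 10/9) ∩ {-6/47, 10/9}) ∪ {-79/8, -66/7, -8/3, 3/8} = {-79/8, -66/7, -8/3, -6/47, 3/8}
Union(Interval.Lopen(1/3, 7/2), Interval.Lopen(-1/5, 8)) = Interval.Lopen(-1/5, 8)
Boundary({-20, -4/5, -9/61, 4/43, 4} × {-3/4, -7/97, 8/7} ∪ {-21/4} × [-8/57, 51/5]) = ({-21/4} × [-8/57, 51/5]) ∪ ({-20, -4/5, -9/61, 4/43, 4} × {-3/4, -7/97, 8/7})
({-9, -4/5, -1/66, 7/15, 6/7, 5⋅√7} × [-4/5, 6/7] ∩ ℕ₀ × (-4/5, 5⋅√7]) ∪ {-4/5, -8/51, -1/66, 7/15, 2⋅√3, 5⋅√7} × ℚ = {-4/5, -8/51, -1/66, 7/15, 2⋅√3, 5⋅√7} × ℚ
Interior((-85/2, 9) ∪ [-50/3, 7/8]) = (-85/2, 9)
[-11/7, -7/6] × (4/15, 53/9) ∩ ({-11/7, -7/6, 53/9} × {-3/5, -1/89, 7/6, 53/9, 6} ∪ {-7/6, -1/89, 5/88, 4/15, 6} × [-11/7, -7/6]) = {-11/7, -7/6} × {7/6}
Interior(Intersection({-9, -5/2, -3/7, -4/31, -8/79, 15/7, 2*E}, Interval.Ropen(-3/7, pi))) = EmptySet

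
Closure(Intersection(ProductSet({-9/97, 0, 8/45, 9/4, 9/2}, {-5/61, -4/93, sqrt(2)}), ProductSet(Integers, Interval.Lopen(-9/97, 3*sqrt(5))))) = ProductSet({0}, {-5/61, -4/93, sqrt(2)})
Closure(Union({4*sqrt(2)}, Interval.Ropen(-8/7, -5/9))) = Union({4*sqrt(2)}, Interval(-8/7, -5/9))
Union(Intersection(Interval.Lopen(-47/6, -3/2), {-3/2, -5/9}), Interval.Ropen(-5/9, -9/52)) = Union({-3/2}, Interval.Ropen(-5/9, -9/52))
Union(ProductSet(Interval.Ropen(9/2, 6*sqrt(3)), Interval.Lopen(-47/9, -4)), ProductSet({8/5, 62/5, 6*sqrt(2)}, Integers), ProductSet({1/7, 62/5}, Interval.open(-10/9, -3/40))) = Union(ProductSet({1/7, 62/5}, Interval.open(-10/9, -3/40)), ProductSet({8/5, 62/5, 6*sqrt(2)}, Integers), ProductSet(Interval.Ropen(9/2, 6*sqrt(3)), Interval.Lopen(-47/9, -4)))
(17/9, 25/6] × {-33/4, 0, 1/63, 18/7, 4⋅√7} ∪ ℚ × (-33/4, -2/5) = (ℚ × (-33/4, -2/5)) ∪ ((17/9, 25/6] × {-33/4, 0, 1/63, 18/7, 4⋅√7})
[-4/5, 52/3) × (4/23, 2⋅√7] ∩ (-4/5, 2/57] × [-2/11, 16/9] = (-4/5, 2/57] × (4/23, 16/9]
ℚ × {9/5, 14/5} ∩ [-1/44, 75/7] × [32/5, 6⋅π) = ∅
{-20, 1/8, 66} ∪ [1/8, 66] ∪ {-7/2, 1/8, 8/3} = {-20, -7/2} ∪ [1/8, 66]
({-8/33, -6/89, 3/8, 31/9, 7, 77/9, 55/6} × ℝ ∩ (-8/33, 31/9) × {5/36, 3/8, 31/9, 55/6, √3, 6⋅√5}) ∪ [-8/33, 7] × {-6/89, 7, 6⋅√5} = ([-8/33, 7] × {-6/89, 7, 6⋅√5}) ∪ ({-6/89, 3/8} × {5/36, 3/8, 31/9, 55/6, √3, 6⋅√5})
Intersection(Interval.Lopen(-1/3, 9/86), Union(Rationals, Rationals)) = Intersection(Interval.Lopen(-1/3, 9/86), Rationals)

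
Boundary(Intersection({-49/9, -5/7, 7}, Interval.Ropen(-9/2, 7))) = {-5/7}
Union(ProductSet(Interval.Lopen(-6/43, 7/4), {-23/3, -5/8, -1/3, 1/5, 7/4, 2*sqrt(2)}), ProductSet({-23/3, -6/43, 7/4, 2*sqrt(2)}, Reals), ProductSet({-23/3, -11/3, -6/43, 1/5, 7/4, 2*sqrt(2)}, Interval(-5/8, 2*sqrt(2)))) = Union(ProductSet({-23/3, -6/43, 7/4, 2*sqrt(2)}, Reals), ProductSet({-23/3, -11/3, -6/43, 1/5, 7/4, 2*sqrt(2)}, Interval(-5/8, 2*sqrt(2))), ProductSet(Interval.Lopen(-6/43, 7/4), {-23/3, -5/8, -1/3, 1/5, 7/4, 2*sqrt(2)}))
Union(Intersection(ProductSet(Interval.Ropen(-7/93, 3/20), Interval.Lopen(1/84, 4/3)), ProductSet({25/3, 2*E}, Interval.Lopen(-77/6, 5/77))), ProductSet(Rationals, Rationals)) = ProductSet(Rationals, Rationals)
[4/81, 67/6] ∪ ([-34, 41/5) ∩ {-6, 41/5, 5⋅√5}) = {-6} ∪ [4/81, 67/6]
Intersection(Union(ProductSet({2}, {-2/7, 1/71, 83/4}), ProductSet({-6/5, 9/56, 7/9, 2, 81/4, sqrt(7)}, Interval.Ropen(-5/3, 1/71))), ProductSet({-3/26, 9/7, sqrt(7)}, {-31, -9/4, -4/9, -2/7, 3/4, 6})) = ProductSet({sqrt(7)}, {-4/9, -2/7})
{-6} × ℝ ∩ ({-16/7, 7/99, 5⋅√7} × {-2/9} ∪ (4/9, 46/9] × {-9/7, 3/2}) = ∅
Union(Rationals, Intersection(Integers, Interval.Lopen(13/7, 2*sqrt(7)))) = Union(Range(2, 6, 1), Rationals)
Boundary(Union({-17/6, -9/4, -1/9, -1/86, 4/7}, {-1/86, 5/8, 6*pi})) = {-17/6, -9/4, -1/9, -1/86, 4/7, 5/8, 6*pi}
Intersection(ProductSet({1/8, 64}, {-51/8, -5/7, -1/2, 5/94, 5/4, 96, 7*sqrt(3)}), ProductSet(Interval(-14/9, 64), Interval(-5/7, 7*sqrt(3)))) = ProductSet({1/8, 64}, {-5/7, -1/2, 5/94, 5/4, 7*sqrt(3)})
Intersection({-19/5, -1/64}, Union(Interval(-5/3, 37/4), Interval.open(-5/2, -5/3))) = {-1/64}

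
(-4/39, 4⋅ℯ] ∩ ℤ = {0, 1, …, 10}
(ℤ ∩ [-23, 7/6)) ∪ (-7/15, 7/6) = {-23, -22, …, 1} ∪ (-7/15, 7/6)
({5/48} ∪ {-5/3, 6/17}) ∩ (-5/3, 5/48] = {5/48}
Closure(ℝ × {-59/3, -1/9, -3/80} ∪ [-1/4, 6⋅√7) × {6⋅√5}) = (ℝ × {-59/3, -1/9, -3/80}) ∪ ([-1/4, 6⋅√7] × {6⋅√5})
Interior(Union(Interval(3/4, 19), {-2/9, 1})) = Interval.open(3/4, 19)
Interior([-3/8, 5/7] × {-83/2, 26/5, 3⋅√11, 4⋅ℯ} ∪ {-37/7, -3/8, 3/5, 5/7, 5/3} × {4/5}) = ∅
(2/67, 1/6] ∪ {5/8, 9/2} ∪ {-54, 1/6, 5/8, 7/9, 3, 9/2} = {-54, 5/8, 7/9, 3, 9/2} ∪ (2/67, 1/6]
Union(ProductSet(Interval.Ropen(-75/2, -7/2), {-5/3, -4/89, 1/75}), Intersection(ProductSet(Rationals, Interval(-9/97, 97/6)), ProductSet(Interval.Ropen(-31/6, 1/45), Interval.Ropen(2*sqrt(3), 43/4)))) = Union(ProductSet(Intersection(Interval.Ropen(-31/6, 1/45), Rationals), Interval.Ropen(2*sqrt(3), 43/4)), ProductSet(Interval.Ropen(-75/2, -7/2), {-5/3, -4/89, 1/75}))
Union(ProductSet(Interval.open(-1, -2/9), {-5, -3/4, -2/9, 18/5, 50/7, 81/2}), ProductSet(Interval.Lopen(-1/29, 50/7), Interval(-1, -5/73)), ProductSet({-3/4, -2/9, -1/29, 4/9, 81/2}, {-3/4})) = Union(ProductSet({-3/4, -2/9, -1/29, 4/9, 81/2}, {-3/4}), ProductSet(Interval.open(-1, -2/9), {-5, -3/4, -2/9, 18/5, 50/7, 81/2}), ProductSet(Interval.Lopen(-1/29, 50/7), Interval(-1, -5/73)))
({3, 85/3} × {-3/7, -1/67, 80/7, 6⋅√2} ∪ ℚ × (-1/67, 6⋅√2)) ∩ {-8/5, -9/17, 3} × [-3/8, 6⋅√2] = ({3} × {-1/67, 6⋅√2}) ∪ ({-8/5, -9/17, 3} × (-1/67, 6⋅√2))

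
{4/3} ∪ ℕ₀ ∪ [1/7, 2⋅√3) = ℕ₀ ∪ [1/7, 2⋅√3)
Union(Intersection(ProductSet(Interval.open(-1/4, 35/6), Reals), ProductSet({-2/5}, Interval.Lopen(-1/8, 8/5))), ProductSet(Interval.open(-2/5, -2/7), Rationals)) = ProductSet(Interval.open(-2/5, -2/7), Rationals)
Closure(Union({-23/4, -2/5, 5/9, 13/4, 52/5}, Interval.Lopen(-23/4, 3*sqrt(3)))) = Union({52/5}, Interval(-23/4, 3*sqrt(3)))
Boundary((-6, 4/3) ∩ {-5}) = {-5}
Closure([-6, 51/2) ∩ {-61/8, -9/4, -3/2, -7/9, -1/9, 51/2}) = {-9/4, -3/2, -7/9, -1/9}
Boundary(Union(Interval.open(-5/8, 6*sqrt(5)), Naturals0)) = Union(Complement(Naturals0, Interval.open(-5/8, 6*sqrt(5))), {-5/8, 6*sqrt(5)})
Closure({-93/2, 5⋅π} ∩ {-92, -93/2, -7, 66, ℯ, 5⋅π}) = {-93/2, 5⋅π}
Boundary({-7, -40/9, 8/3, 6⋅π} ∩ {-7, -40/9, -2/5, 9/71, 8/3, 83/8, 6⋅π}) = {-7, -40/9, 8/3, 6⋅π}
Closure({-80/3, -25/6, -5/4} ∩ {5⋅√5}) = ∅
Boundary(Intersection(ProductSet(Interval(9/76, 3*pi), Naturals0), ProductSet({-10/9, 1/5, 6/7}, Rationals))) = ProductSet({1/5, 6/7}, Naturals0)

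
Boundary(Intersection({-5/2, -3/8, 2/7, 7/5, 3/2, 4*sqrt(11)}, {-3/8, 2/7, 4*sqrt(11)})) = {-3/8, 2/7, 4*sqrt(11)}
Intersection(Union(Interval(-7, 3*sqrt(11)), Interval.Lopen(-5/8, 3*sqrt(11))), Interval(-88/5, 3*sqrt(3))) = Interval(-7, 3*sqrt(3))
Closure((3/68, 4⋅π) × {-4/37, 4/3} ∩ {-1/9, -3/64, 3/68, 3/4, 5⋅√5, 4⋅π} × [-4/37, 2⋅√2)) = {3/4, 5⋅√5} × {-4/37, 4/3}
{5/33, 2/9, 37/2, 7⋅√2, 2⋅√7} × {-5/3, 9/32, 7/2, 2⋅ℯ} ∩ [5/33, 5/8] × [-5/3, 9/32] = {5/33, 2/9} × {-5/3, 9/32}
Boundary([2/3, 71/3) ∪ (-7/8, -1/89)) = {-7/8, -1/89, 2/3, 71/3}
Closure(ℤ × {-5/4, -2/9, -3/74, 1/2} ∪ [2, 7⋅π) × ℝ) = (ℤ × {-5/4, -2/9, -3/74, 1/2}) ∪ ([2, 7⋅π] × ℝ)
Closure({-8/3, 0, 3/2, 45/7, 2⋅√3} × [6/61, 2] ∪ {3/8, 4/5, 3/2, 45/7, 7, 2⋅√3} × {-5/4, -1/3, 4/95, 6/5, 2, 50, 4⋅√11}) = ({-8/3, 0, 3/2, 45/7, 2⋅√3} × [6/61, 2]) ∪ ({3/8, 4/5, 3/2, 45/7, 7, 2⋅√3} × {-5/4, -1/3, 4/95, 6/5, 2, 50, 4⋅√11})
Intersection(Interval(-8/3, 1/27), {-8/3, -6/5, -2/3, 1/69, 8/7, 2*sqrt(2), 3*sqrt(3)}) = {-8/3, -6/5, -2/3, 1/69}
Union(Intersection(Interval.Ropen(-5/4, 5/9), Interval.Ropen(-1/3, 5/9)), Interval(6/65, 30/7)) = Interval(-1/3, 30/7)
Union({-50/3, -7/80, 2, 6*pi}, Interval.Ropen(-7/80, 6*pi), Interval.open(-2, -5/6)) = Union({-50/3}, Interval.open(-2, -5/6), Interval(-7/80, 6*pi))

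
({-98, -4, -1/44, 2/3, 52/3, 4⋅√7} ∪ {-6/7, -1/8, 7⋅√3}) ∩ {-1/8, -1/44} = {-1/8, -1/44}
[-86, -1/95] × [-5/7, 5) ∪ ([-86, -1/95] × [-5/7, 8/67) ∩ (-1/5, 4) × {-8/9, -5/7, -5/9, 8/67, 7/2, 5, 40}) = [-86, -1/95] × [-5/7, 5)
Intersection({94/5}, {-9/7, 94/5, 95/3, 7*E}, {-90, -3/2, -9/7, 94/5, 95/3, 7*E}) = {94/5}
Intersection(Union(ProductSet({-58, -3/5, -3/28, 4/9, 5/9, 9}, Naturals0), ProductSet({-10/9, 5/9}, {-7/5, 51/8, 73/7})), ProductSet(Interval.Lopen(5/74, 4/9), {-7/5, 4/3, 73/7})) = EmptySet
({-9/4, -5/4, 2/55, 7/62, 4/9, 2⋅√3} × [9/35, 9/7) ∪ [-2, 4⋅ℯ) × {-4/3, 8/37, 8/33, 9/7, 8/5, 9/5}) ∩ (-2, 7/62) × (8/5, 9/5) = ∅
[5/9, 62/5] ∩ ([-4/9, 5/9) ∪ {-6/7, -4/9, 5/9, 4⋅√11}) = {5/9}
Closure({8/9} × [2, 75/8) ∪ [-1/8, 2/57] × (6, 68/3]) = ({8/9} × [2, 75/8]) ∪ ([-1/8, 2/57] × [6, 68/3])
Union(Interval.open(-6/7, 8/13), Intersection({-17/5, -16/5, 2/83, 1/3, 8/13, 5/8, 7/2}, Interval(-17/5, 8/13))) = Union({-17/5, -16/5}, Interval.Lopen(-6/7, 8/13))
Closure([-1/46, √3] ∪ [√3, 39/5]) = [-1/46, 39/5]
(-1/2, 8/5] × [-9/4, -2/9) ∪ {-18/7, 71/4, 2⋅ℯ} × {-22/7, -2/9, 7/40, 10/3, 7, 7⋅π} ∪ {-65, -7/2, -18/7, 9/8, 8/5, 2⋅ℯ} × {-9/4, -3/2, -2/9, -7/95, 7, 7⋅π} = ((-1/2, 8/5] × [-9/4, -2/9)) ∪ ({-18/7, 71/4, 2⋅ℯ} × {-22/7, -2/9, 7/40, 10/3, 7, 7⋅π}) ∪ ({-65, -7/2, -18/7, 9/8, 8/5, 2⋅ℯ} × {-9/4, -3/2, -2/9, -7/95, 7, 7⋅π})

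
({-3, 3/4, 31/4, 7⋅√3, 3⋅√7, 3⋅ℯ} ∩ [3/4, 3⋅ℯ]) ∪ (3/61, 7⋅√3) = (3/61, 7⋅√3)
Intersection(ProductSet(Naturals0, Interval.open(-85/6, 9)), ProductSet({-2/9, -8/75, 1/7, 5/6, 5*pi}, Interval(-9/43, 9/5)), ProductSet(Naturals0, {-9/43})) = EmptySet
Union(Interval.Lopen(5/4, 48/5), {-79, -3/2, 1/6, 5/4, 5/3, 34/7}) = Union({-79, -3/2, 1/6}, Interval(5/4, 48/5))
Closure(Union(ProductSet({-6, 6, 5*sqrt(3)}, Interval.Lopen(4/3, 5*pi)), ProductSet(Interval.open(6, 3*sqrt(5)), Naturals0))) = Union(ProductSet({-6, 6, 5*sqrt(3)}, Interval(4/3, 5*pi)), ProductSet(Interval(6, 3*sqrt(5)), Naturals0))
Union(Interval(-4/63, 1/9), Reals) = Interval(-oo, oo)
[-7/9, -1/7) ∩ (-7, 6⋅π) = [-7/9, -1/7)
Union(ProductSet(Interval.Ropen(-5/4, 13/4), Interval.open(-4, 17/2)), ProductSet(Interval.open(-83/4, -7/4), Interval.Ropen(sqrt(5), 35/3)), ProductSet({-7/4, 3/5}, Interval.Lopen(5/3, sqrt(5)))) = Union(ProductSet({-7/4, 3/5}, Interval.Lopen(5/3, sqrt(5))), ProductSet(Interval.open(-83/4, -7/4), Interval.Ropen(sqrt(5), 35/3)), ProductSet(Interval.Ropen(-5/4, 13/4), Interval.open(-4, 17/2)))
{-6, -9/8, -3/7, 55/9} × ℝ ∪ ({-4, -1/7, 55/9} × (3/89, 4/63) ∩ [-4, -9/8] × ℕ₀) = {-6, -9/8, -3/7, 55/9} × ℝ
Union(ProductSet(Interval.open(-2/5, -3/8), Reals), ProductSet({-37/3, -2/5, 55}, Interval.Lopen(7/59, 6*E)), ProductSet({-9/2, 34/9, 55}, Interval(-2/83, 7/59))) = Union(ProductSet({-37/3, -2/5, 55}, Interval.Lopen(7/59, 6*E)), ProductSet({-9/2, 34/9, 55}, Interval(-2/83, 7/59)), ProductSet(Interval.open(-2/5, -3/8), Reals))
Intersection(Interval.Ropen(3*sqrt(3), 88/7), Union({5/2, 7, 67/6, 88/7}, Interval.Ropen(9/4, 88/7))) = Interval.Ropen(3*sqrt(3), 88/7)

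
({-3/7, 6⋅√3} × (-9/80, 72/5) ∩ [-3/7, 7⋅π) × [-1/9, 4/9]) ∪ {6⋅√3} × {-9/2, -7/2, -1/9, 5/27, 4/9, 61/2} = ({-3/7, 6⋅√3} × [-1/9, 4/9]) ∪ ({6⋅√3} × {-9/2, -7/2, -1/9, 5/27, 4/9, 61/2})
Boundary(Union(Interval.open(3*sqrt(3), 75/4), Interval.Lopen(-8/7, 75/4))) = {-8/7, 75/4}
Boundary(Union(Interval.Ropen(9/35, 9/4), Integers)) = Union(Complement(Integers, Interval.open(9/35, 9/4)), {9/35, 9/4})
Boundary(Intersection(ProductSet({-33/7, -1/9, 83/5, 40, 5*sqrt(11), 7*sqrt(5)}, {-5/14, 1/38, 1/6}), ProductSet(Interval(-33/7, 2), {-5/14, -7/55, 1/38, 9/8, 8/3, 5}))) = ProductSet({-33/7, -1/9}, {-5/14, 1/38})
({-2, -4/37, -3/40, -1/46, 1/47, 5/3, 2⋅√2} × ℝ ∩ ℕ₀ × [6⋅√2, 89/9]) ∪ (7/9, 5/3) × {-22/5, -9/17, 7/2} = (7/9, 5/3) × {-22/5, -9/17, 7/2}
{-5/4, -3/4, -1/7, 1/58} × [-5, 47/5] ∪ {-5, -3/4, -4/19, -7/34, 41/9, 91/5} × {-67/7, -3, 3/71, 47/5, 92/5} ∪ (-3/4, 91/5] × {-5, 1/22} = ((-3/4, 91/5] × {-5, 1/22}) ∪ ({-5/4, -3/4, -1/7, 1/58} × [-5, 47/5]) ∪ ({-5, -3/4, -4/19, -7/34, 41/9, 91/5} × {-67/7, -3, 3/71, 47/5, 92/5})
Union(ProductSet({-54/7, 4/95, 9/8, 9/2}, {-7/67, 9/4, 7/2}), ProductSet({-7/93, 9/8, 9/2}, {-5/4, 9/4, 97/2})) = Union(ProductSet({-7/93, 9/8, 9/2}, {-5/4, 9/4, 97/2}), ProductSet({-54/7, 4/95, 9/8, 9/2}, {-7/67, 9/4, 7/2}))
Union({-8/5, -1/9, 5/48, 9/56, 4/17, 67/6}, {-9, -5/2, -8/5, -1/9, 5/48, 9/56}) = {-9, -5/2, -8/5, -1/9, 5/48, 9/56, 4/17, 67/6}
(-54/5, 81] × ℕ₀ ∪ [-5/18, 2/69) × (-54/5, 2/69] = ((-54/5, 81] × ℕ₀) ∪ ([-5/18, 2/69) × (-54/5, 2/69])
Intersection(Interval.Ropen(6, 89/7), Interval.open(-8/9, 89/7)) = Interval.Ropen(6, 89/7)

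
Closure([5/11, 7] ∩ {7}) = {7}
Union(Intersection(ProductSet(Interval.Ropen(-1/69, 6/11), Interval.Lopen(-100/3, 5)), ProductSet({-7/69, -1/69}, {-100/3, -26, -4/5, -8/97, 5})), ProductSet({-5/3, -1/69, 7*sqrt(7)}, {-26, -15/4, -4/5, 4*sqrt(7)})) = Union(ProductSet({-1/69}, {-26, -4/5, -8/97, 5}), ProductSet({-5/3, -1/69, 7*sqrt(7)}, {-26, -15/4, -4/5, 4*sqrt(7)}))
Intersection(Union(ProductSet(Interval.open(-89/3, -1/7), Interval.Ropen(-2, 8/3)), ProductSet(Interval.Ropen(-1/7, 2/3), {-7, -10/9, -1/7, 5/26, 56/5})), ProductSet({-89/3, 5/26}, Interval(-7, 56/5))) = ProductSet({5/26}, {-7, -10/9, -1/7, 5/26, 56/5})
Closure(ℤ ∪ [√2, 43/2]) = ℤ ∪ [√2, 43/2]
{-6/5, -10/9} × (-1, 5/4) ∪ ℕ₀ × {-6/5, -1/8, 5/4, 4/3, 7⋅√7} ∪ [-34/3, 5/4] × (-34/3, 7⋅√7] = (ℕ₀ × {-6/5, -1/8, 5/4, 4/3, 7⋅√7}) ∪ ([-34/3, 5/4] × (-34/3, 7⋅√7])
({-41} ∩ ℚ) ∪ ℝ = ℝ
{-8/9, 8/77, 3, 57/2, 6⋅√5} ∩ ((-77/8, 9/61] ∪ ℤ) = {-8/9, 8/77, 3}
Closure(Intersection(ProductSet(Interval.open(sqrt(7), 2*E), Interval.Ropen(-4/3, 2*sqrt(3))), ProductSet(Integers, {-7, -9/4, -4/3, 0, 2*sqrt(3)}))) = ProductSet(Range(3, 6, 1), {-4/3, 0})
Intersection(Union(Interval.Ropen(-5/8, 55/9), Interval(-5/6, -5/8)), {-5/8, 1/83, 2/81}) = {-5/8, 1/83, 2/81}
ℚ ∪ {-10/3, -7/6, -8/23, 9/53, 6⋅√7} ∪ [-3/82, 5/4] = ℚ ∪ [-3/82, 5/4] ∪ {6⋅√7}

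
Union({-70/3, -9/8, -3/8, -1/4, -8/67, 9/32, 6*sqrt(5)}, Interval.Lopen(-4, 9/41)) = Union({-70/3, 9/32, 6*sqrt(5)}, Interval.Lopen(-4, 9/41))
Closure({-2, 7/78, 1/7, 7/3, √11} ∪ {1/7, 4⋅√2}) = {-2, 7/78, 1/7, 7/3, √11, 4⋅√2}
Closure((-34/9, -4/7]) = [-34/9, -4/7]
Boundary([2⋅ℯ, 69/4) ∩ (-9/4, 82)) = {69/4, 2⋅ℯ}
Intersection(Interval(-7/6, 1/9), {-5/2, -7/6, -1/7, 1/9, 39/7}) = {-7/6, -1/7, 1/9}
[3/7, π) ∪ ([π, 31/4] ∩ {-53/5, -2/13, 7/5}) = [3/7, π)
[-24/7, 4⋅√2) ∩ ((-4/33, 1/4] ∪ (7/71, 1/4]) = (-4/33, 1/4]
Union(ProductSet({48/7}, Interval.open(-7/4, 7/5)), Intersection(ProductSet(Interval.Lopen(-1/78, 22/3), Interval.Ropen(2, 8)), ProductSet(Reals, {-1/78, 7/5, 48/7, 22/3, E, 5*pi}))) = Union(ProductSet({48/7}, Interval.open(-7/4, 7/5)), ProductSet(Interval.Lopen(-1/78, 22/3), {48/7, 22/3, E}))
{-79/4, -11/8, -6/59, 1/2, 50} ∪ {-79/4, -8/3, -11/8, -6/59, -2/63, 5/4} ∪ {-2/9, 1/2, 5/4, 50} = {-79/4, -8/3, -11/8, -2/9, -6/59, -2/63, 1/2, 5/4, 50}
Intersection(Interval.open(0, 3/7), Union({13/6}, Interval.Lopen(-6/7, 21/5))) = Interval.open(0, 3/7)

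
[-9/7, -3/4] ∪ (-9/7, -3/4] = [-9/7, -3/4]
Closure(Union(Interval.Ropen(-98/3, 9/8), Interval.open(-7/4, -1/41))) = Interval(-98/3, 9/8)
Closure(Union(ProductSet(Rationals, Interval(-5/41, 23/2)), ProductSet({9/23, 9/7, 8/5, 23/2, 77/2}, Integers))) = Union(ProductSet({9/23, 9/7, 8/5, 23/2, 77/2}, Integers), ProductSet(Reals, Interval(-5/41, 23/2)))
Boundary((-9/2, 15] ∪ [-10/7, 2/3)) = {-9/2, 15}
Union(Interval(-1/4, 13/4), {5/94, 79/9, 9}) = Union({79/9, 9}, Interval(-1/4, 13/4))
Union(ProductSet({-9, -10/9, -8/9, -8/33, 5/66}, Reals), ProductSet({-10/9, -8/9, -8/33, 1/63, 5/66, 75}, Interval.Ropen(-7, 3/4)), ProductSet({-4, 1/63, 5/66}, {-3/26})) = Union(ProductSet({-4, 1/63, 5/66}, {-3/26}), ProductSet({-9, -10/9, -8/9, -8/33, 5/66}, Reals), ProductSet({-10/9, -8/9, -8/33, 1/63, 5/66, 75}, Interval.Ropen(-7, 3/4)))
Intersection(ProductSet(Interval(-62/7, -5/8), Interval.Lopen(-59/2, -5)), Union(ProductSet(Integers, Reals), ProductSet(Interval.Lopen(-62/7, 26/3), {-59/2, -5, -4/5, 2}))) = Union(ProductSet(Interval.Lopen(-62/7, -5/8), {-5}), ProductSet(Range(-8, 0, 1), Interval.Lopen(-59/2, -5)))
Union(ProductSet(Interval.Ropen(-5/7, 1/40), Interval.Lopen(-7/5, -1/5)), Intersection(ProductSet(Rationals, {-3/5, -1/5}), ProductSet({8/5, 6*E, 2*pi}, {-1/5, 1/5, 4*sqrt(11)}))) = Union(ProductSet({8/5}, {-1/5}), ProductSet(Interval.Ropen(-5/7, 1/40), Interval.Lopen(-7/5, -1/5)))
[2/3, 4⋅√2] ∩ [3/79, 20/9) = [2/3, 20/9)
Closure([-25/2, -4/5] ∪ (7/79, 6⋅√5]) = [-25/2, -4/5] ∪ [7/79, 6⋅√5]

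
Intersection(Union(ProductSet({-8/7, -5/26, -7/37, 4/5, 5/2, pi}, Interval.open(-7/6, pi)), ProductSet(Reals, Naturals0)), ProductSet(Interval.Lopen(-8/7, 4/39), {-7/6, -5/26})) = ProductSet({-5/26, -7/37}, {-5/26})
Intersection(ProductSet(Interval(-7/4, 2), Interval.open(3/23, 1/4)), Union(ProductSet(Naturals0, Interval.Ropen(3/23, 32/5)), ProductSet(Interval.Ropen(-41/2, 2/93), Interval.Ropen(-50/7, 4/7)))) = ProductSet(Union(Interval.Ropen(-7/4, 2/93), Range(0, 3, 1)), Interval.open(3/23, 1/4))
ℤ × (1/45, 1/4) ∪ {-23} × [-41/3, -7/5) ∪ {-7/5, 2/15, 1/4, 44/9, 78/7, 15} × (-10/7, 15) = (ℤ × (1/45, 1/4)) ∪ ({-23} × [-41/3, -7/5)) ∪ ({-7/5, 2/15, 1/4, 44/9, 78/7, 15} × (-10/7, 15))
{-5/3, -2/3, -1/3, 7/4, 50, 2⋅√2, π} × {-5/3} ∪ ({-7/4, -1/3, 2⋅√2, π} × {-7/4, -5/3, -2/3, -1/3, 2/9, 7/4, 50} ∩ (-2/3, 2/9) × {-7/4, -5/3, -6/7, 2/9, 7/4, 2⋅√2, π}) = ({-1/3} × {-7/4, -5/3, 2/9, 7/4}) ∪ ({-5/3, -2/3, -1/3, 7/4, 50, 2⋅√2, π} × {-5/3})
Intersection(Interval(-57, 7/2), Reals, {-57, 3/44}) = {-57, 3/44}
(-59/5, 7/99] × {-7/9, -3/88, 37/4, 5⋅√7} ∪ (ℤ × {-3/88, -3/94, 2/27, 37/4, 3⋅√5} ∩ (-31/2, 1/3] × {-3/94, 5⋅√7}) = ({-15, -14, …, 0} × {-3/94}) ∪ ((-59/5, 7/99] × {-7/9, -3/88, 37/4, 5⋅√7})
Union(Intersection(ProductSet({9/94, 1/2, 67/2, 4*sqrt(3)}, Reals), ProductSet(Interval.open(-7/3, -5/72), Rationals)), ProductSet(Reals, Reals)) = ProductSet(Reals, Reals)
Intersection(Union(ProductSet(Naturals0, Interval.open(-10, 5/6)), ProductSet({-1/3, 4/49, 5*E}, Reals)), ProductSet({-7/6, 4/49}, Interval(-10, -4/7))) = ProductSet({4/49}, Interval(-10, -4/7))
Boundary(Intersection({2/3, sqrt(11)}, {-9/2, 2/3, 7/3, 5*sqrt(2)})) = {2/3}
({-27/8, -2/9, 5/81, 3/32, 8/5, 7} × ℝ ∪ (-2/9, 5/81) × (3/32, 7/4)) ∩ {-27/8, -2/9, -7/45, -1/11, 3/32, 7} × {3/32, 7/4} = {-27/8, -2/9, 3/32, 7} × {3/32, 7/4}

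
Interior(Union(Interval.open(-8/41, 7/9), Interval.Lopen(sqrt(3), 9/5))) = Union(Interval.open(-8/41, 7/9), Interval.open(sqrt(3), 9/5))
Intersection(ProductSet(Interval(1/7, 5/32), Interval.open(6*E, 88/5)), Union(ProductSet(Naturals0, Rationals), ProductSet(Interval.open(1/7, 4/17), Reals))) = ProductSet(Interval.Lopen(1/7, 5/32), Interval.open(6*E, 88/5))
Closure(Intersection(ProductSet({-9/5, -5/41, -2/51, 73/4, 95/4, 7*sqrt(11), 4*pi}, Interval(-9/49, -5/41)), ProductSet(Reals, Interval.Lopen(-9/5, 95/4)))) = ProductSet({-9/5, -5/41, -2/51, 73/4, 95/4, 7*sqrt(11), 4*pi}, Interval(-9/49, -5/41))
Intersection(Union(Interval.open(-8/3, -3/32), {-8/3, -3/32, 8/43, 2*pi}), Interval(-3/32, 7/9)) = {-3/32, 8/43}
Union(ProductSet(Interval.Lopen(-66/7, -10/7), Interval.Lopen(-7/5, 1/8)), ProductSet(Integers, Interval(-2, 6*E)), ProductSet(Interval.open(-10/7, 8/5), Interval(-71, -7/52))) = Union(ProductSet(Integers, Interval(-2, 6*E)), ProductSet(Interval.Lopen(-66/7, -10/7), Interval.Lopen(-7/5, 1/8)), ProductSet(Interval.open(-10/7, 8/5), Interval(-71, -7/52)))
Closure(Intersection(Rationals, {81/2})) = {81/2}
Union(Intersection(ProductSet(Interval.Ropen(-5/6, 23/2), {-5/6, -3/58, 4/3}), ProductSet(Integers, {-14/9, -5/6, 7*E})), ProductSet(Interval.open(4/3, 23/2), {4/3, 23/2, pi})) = Union(ProductSet(Interval.open(4/3, 23/2), {4/3, 23/2, pi}), ProductSet(Range(0, 12, 1), {-5/6}))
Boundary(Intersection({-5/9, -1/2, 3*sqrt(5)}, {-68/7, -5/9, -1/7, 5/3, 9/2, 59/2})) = {-5/9}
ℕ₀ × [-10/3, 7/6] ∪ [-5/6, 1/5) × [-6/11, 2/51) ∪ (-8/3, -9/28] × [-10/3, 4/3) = (ℕ₀ × [-10/3, 7/6]) ∪ ((-8/3, -9/28] × [-10/3, 4/3)) ∪ ([-5/6, 1/5) × [-6/11, 2/51))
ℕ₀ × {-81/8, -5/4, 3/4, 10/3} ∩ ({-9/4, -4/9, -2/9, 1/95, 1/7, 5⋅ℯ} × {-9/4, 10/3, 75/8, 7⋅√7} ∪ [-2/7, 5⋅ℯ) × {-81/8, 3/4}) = {0, 1, …, 13} × {-81/8, 3/4}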